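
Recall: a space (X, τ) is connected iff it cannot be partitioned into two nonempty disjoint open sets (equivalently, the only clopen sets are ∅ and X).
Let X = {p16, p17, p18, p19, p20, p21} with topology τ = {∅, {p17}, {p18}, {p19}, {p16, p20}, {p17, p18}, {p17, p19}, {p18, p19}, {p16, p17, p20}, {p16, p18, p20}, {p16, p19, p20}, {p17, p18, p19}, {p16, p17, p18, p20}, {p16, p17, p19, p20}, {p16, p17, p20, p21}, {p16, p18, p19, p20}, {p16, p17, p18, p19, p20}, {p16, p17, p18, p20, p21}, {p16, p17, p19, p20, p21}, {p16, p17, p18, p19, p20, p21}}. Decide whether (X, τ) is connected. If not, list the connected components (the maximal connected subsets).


(X, τ) is disconnected; components = [{p18}, {p19}, {p16, p17, p20, p21}].

Find clopen sets (U ∈ τ with X ∖ U ∈ τ):
  U = ∅, X ∖ U = {p16, p17, p18, p19, p20, p21} — both open, so U is clopen.
  U = {p18}, X ∖ U = {p16, p17, p19, p20, p21} — both open, so U is clopen.
  U = {p19}, X ∖ U = {p16, p17, p18, p20, p21} — both open, so U is clopen.
  U = {p18, p19}, X ∖ U = {p16, p17, p20, p21} — both open, so U is clopen.
  U = {p16, p17, p20, p21}, X ∖ U = {p18, p19} — both open, so U is clopen.
  U = {p16, p17, p18, p20, p21}, X ∖ U = {p19} — both open, so U is clopen.
  U = {p16, p17, p19, p20, p21}, X ∖ U = {p18} — both open, so U is clopen.
  U = {p16, p17, p18, p19, p20, p21}, X ∖ U = ∅ — both open, so U is clopen.
Nontrivial clopen(s) exist: e.g. {p16, p17, p20, p21}. So (X, τ) is disconnected.
Compute connected components by grouping points that agree on all clopens:
  component: {p18}
  component: {p19}
  component: {p16, p17, p20, p21}


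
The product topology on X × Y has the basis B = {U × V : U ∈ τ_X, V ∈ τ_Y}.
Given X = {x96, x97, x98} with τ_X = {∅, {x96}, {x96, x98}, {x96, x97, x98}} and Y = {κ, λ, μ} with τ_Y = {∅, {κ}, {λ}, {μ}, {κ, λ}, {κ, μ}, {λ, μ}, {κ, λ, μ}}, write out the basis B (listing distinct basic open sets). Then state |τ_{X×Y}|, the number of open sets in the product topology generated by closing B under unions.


Basis B = {∅ × ∅, {x96} × {κ}, {x96} × {λ}, {x96} × {μ}, {x96} × {κ, λ}, {x96} × {κ, μ}, {x96, x98} × {κ}, {x96} × {λ, μ}, {x96, x98} × {λ}, {x96, x98} × {μ}, {x96} × {κ, λ, μ}, {x96, x97, x98} × {κ}, {x96, x97, x98} × {λ}, {x96, x97, x98} × {μ}, {x96, x98} × {κ, λ}, {x96, x98} × {κ, μ}, {x96, x98} × {λ, μ}, {x96, x98} × {κ, λ, μ}, {x96, x97, x98} × {κ, λ}, {x96, x97, x98} × {κ, μ}, {x96, x97, x98} × {λ, μ}, {x96, x97, x98} × {κ, λ, μ}}; |τ_{X×Y}| = 64.

Enumerate products U × V with U ∈ τ_X, V ∈ τ_Y (deduplicated):
  ∅ × ∅ = {} (∅)
  {x96} × {κ} = {(x96,κ)}
  {x96} × {λ} = {(x96,λ)}
  {x96} × {μ} = {(x96,μ)}
  {x96} × {κ, λ} = {(x96,κ), (x96,λ)}
  {x96} × {κ, μ} = {(x96,κ), (x96,μ)}
  {x96, x98} × {κ} = {(x96,κ), (x98,κ)}
  {x96} × {λ, μ} = {(x96,λ), (x96,μ)}
  {x96, x98} × {λ} = {(x96,λ), (x98,λ)}
  {x96, x98} × {μ} = {(x96,μ), (x98,μ)}
  {x96} × {κ, λ, μ} = {(x96,κ), (x96,λ), (x96,μ)}
  {x96, x97, x98} × {κ} = {(x96,κ), (x97,κ), (x98,κ)}
  {x96, x97, x98} × {λ} = {(x96,λ), (x97,λ), (x98,λ)}
  {x96, x97, x98} × {μ} = {(x96,μ), (x97,μ), (x98,μ)}
  {x96, x98} × {κ, λ} = {(x96,κ), (x96,λ), (x98,κ), (x98,λ)}
  {x96, x98} × {κ, μ} = {(x96,κ), (x96,μ), (x98,κ), (x98,μ)}
  {x96, x98} × {λ, μ} = {(x96,λ), (x96,μ), (x98,λ), (x98,μ)}
  {x96, x98} × {κ, λ, μ} = {(x96,κ), (x96,λ), (x96,μ), (x98,κ), (x98,λ), (x98,μ)}
  {x96, x97, x98} × {κ, λ} = {(x96,κ), (x96,λ), (x97,κ), (x97,λ), (x98,κ), (x98,λ)}
  {x96, x97, x98} × {κ, μ} = {(x96,κ), (x96,μ), (x97,κ), (x97,μ), (x98,κ), (x98,μ)}
  {x96, x97, x98} × {λ, μ} = {(x96,λ), (x96,μ), (x97,λ), (x97,μ), (x98,λ), (x98,μ)}
  {x96, x97, x98} × {κ, λ, μ} = {(x96,κ), (x96,λ), (x96,μ), (x97,κ), (x97,λ), (x97,μ), (x98,κ), (x98,λ), (x98,μ)}
These 22 distinct sets form the basis B.
Close under arbitrary unions to get τ_{X×Y}; counting gives |τ_{X×Y}| = 64.


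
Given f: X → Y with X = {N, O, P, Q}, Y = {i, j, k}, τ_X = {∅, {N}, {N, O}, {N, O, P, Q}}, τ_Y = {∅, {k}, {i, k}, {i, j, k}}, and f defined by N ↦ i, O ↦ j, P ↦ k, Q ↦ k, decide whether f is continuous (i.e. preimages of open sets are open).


f is NOT continuous.

Compute f^{-1}(U) for each U ∈ τ_Y:
  U = ∅: f^{-1}(U) = ∅ ∈ τ_X ✓.
  U = {k}: f^{-1}(U) = {P, Q} ∉ τ_X ✗.
  U = {i, k}: f^{-1}(U) = {N, P, Q} ∉ τ_X ✗.
  U = {i, j, k}: f^{-1}(U) = {N, O, P, Q} ∈ τ_X ✓.
Found U = {k} with f^{-1}(U) = {P, Q} not in τ_X. Therefore f is NOT continuous.


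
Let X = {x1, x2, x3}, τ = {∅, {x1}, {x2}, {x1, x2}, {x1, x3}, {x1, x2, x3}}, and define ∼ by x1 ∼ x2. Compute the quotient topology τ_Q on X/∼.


X/∼ = {[x1=x2], [x3]}; |τ_Q| = 3.

Equivalence classes: [x1=x2], [x3].
Quotient map π: X → X/∼ sends x1 ↦ [x1=x2], x2 ↦ [x1=x2], x3 ↦ [x3].
For each subset V ⊆ X/∼, compute π^{-1}(V) ⊆ X and check whether π^{-1}(V) ∈ τ. V is open in τ_Q iff π^{-1}(V) ∈ τ.
  V = {}: π^{-1}(V) = ∅ ∈ τ ✓.
  V = {[x1=x2]}: π^{-1}(V) = {x1, x2} ∈ τ ✓.
  V = {[x3]}: π^{-1}(V) = {x3} ∉ τ ✗.
  V = {[x1=x2], [x3]}: π^{-1}(V) = {x1, x2, x3} ∈ τ ✓.
Open sets in the quotient: τ_Q = {{}, {[x1=x2]}, {[x1=x2], [x3]}} (3 elements).


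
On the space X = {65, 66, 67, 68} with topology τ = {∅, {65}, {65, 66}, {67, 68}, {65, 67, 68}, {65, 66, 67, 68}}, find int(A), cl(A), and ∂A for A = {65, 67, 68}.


int(A) = {65, 67, 68}, cl(A) = {65, 66, 67, 68}, ∂A = {66}.

Closed sets in (X, τ) are complements of opens:
  closed(X, τ) = {∅, {66}, {65, 66}, {67, 68}, {66, 67, 68}, {65, 66, 67, 68}}.
int(A) = ⋃ {U ∈ τ : U ⊆ A}. Opens contained in A: ∅, {65}, {67, 68}, {65, 67, 68}.
Taking the union of these: int(A) = {65, 67, 68}.
cl(A) = ⋂ {C closed : A ⊆ C}. Closed sets containing A: {65, 66, 67, 68}.
Intersecting these: cl(A) = {65, 66, 67, 68}.
∂A = cl(A) ∖ int(A) = {65, 66, 67, 68} ∖ {65, 67, 68} = {66}.


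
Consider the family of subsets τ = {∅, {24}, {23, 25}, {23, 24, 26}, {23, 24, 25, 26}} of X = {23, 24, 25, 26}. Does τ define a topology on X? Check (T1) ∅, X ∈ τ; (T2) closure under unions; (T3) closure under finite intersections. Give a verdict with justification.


τ is NOT a topology on X.

Axiom (T1): ∅ ∈ τ? Yes; X ∈ τ? Yes.
Axiom (T2/T3): check pairwise unions and intersections of members of τ.
Counterexample for (T2): {24} ∪ {23, 25} = {23, 24, 25} ∉ τ. Therefore τ is NOT a topology.


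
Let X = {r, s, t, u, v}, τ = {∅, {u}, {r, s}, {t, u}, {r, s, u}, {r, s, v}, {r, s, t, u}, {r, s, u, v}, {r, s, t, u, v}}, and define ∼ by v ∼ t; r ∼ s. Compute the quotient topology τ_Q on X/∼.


X/∼ = {[r=s], [t=v], [u]}; |τ_Q| = 5.

Equivalence classes: [r=s], [t=v], [u].
Quotient map π: X → X/∼ sends r ↦ [r=s], s ↦ [r=s], t ↦ [t=v], u ↦ [u], v ↦ [t=v].
For each subset V ⊆ X/∼, compute π^{-1}(V) ⊆ X and check whether π^{-1}(V) ∈ τ. V is open in τ_Q iff π^{-1}(V) ∈ τ.
  V = {}: π^{-1}(V) = ∅ ∈ τ ✓.
  V = {[r=s]}: π^{-1}(V) = {r, s} ∈ τ ✓.
  V = {[t=v]}: π^{-1}(V) = {t, v} ∉ τ ✗.
  V = {[r=s], [t=v]}: π^{-1}(V) = {r, s, t, v} ∉ τ ✗.
  V = {[u]}: π^{-1}(V) = {u} ∈ τ ✓.
  V = {[r=s], [u]}: π^{-1}(V) = {r, s, u} ∈ τ ✓.
  V = {[t=v], [u]}: π^{-1}(V) = {t, u, v} ∉ τ ✗.
  V = {[r=s], [t=v], [u]}: π^{-1}(V) = {r, s, t, u, v} ∈ τ ✓.
Open sets in the quotient: τ_Q = {{}, {[r=s]}, {[u]}, {[r=s], [u]}, {[r=s], [t=v], [u]}} (5 elements).


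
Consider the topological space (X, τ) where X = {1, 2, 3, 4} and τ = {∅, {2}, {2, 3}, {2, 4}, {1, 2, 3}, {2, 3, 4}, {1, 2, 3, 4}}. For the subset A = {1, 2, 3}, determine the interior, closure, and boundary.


int(A) = {1, 2, 3}, cl(A) = {1, 2, 3, 4}, ∂A = {4}.

Closed sets in (X, τ) are complements of opens:
  closed(X, τ) = {∅, {1}, {4}, {1, 3}, {1, 4}, {1, 3, 4}, {1, 2, 3, 4}}.
int(A) = ⋃ {U ∈ τ : U ⊆ A}. Opens contained in A: ∅, {2}, {2, 3}, {1, 2, 3}.
Taking the union of these: int(A) = {1, 2, 3}.
cl(A) = ⋂ {C closed : A ⊆ C}. Closed sets containing A: {1, 2, 3, 4}.
Intersecting these: cl(A) = {1, 2, 3, 4}.
∂A = cl(A) ∖ int(A) = {1, 2, 3, 4} ∖ {1, 2, 3} = {4}.


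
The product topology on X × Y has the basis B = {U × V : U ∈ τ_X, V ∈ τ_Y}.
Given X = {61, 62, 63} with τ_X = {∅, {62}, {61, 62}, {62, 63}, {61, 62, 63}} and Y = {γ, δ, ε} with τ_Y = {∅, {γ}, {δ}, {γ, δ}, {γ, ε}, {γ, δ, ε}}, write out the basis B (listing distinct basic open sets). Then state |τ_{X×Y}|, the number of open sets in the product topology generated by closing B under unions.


Basis B = {∅ × ∅, {62} × {γ}, {62} × {δ}, {61, 62} × {γ}, {61, 62} × {δ}, {62} × {γ, δ}, {62} × {γ, ε}, {62, 63} × {γ}, {62, 63} × {δ}, {61, 62, 63} × {γ}, {61, 62, 63} × {δ}, {62} × {γ, δ, ε}, {61, 62} × {γ, δ}, {61, 62} × {γ, ε}, {62, 63} × {γ, δ}, {62, 63} × {γ, ε}, {61, 62} × {γ, δ, ε}, {61, 62, 63} × {γ, δ}, {61, 62, 63} × {γ, ε}, {62, 63} × {γ, δ, ε}, {61, 62, 63} × {γ, δ, ε}}; |τ_{X×Y}| = 70.

Enumerate products U × V with U ∈ τ_X, V ∈ τ_Y (deduplicated):
  ∅ × ∅ = {} (∅)
  {62} × {γ} = {(62,γ)}
  {62} × {δ} = {(62,δ)}
  {61, 62} × {γ} = {(61,γ), (62,γ)}
  {61, 62} × {δ} = {(61,δ), (62,δ)}
  {62} × {γ, δ} = {(62,γ), (62,δ)}
  {62} × {γ, ε} = {(62,γ), (62,ε)}
  {62, 63} × {γ} = {(62,γ), (63,γ)}
  {62, 63} × {δ} = {(62,δ), (63,δ)}
  {61, 62, 63} × {γ} = {(61,γ), (62,γ), (63,γ)}
  {61, 62, 63} × {δ} = {(61,δ), (62,δ), (63,δ)}
  {62} × {γ, δ, ε} = {(62,γ), (62,δ), (62,ε)}
  {61, 62} × {γ, δ} = {(61,γ), (61,δ), (62,γ), (62,δ)}
  {61, 62} × {γ, ε} = {(61,γ), (61,ε), (62,γ), (62,ε)}
  {62, 63} × {γ, δ} = {(62,γ), (62,δ), (63,γ), (63,δ)}
  {62, 63} × {γ, ε} = {(62,γ), (62,ε), (63,γ), (63,ε)}
  {61, 62} × {γ, δ, ε} = {(61,γ), (61,δ), (61,ε), (62,γ), (62,δ), (62,ε)}
  {61, 62, 63} × {γ, δ} = {(61,γ), (61,δ), (62,γ), (62,δ), (63,γ), (63,δ)}
  {61, 62, 63} × {γ, ε} = {(61,γ), (61,ε), (62,γ), (62,ε), (63,γ), (63,ε)}
  {62, 63} × {γ, δ, ε} = {(62,γ), (62,δ), (62,ε), (63,γ), (63,δ), (63,ε)}
  {61, 62, 63} × {γ, δ, ε} = {(61,γ), (61,δ), (61,ε), (62,γ), (62,δ), (62,ε), (63,γ), (63,δ), (63,ε)}
These 21 distinct sets form the basis B.
Close under arbitrary unions to get τ_{X×Y}; counting gives |τ_{X×Y}| = 70.


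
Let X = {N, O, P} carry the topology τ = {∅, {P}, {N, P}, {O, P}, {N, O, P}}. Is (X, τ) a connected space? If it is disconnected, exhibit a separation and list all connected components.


(X, τ) is connected.

Find clopen sets (U ∈ τ with X ∖ U ∈ τ):
  U = ∅, X ∖ U = {N, O, P} — both open, so U is clopen.
  U = {N, O, P}, X ∖ U = ∅ — both open, so U is clopen.
Only trivial clopens (∅ and X) exist, so (X, τ) is connected.
Compute connected components by grouping points that agree on all clopens:
  component: {N, O, P}


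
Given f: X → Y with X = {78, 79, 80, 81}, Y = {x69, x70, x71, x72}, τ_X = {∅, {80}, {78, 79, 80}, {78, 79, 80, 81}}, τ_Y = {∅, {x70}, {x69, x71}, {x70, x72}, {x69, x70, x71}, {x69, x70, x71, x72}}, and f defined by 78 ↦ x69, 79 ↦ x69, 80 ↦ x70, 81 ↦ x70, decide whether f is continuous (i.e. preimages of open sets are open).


f is NOT continuous.

Compute f^{-1}(U) for each U ∈ τ_Y:
  U = ∅: f^{-1}(U) = ∅ ∈ τ_X ✓.
  U = {x70}: f^{-1}(U) = {80, 81} ∉ τ_X ✗.
  U = {x69, x71}: f^{-1}(U) = {78, 79} ∉ τ_X ✗.
  U = {x70, x72}: f^{-1}(U) = {80, 81} ∉ τ_X ✗.
  U = {x69, x70, x71}: f^{-1}(U) = {78, 79, 80, 81} ∈ τ_X ✓.
  U = {x69, x70, x71, x72}: f^{-1}(U) = {78, 79, 80, 81} ∈ τ_X ✓.
Found U = {x70} with f^{-1}(U) = {80, 81} not in τ_X. Therefore f is NOT continuous.


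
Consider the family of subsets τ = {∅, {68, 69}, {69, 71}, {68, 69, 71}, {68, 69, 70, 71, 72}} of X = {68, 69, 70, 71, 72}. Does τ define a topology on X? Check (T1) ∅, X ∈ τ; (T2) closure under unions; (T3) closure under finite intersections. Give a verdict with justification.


τ is NOT a topology on X.

Axiom (T1): ∅ ∈ τ? Yes; X ∈ τ? Yes.
Axiom (T2/T3): check pairwise unions and intersections of members of τ.
Counterexample for (T3): {68, 69} ∩ {69, 71} = {69} ∉ τ. Therefore τ is NOT a topology.


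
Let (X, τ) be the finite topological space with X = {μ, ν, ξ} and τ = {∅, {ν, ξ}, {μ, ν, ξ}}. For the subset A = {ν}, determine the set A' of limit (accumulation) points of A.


A' = {μ, ξ}

For each x ∈ X, list the open sets U ∈ τ with x ∈ U, then check whether U ∩ (A ∖ {x}) ≠ ∅ for every such U.
  x = μ: opens ∋ x are {μ, ν, ξ}; each meets A ∖ {μ}, so x IS a limit point.
  x = ν: open {ν, ξ} ∋ x has {ν, ξ} ∩ (A ∖ {ν}) = ∅, so x is NOT a limit point.
  x = ξ: opens ∋ x are {ν, ξ}, {μ, ν, ξ}; each meets A ∖ {ξ}, so x IS a limit point.
Collecting: A' = {μ, ξ}.


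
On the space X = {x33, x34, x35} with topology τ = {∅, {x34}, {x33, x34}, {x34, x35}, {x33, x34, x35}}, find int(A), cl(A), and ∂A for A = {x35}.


int(A) = ∅, cl(A) = {x35}, ∂A = {x35}.

Closed sets in (X, τ) are complements of opens:
  closed(X, τ) = {∅, {x33}, {x35}, {x33, x35}, {x33, x34, x35}}.
int(A) = ⋃ {U ∈ τ : U ⊆ A}. Opens contained in A: ∅.
Taking the union of these: int(A) = ∅.
cl(A) = ⋂ {C closed : A ⊆ C}. Closed sets containing A: {x35}, {x33, x35}, {x33, x34, x35}.
Intersecting these: cl(A) = {x35}.
∂A = cl(A) ∖ int(A) = {x35} ∖ ∅ = {x35}.


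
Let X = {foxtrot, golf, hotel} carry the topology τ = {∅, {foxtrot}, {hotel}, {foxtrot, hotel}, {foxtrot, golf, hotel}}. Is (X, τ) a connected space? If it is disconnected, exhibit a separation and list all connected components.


(X, τ) is connected.

Find clopen sets (U ∈ τ with X ∖ U ∈ τ):
  U = ∅, X ∖ U = {foxtrot, golf, hotel} — both open, so U is clopen.
  U = {foxtrot, golf, hotel}, X ∖ U = ∅ — both open, so U is clopen.
Only trivial clopens (∅ and X) exist, so (X, τ) is connected.
Compute connected components by grouping points that agree on all clopens:
  component: {foxtrot, golf, hotel}


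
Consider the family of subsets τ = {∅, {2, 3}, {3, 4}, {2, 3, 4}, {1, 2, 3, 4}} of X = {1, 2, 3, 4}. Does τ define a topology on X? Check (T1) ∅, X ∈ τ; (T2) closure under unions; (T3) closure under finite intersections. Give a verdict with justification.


τ is NOT a topology on X.

Axiom (T1): ∅ ∈ τ? Yes; X ∈ τ? Yes.
Axiom (T2/T3): check pairwise unions and intersections of members of τ.
Counterexample for (T3): {2, 3} ∩ {3, 4} = {3} ∉ τ. Therefore τ is NOT a topology.


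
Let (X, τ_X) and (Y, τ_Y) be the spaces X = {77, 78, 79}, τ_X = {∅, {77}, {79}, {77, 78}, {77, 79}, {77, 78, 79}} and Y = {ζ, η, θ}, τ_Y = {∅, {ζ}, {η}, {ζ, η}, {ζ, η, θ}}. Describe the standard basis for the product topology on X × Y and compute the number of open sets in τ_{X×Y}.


Basis B = {∅ × ∅, {77} × {ζ}, {77} × {η}, {79} × {ζ}, {79} × {η}, {77} × {ζ, η}, {77, 78} × {ζ}, {77, 79} × {ζ}, {77, 78} × {η}, {77, 79} × {η}, {79} × {ζ, η}, {77} × {ζ, η, θ}, {77, 78, 79} × {ζ}, {77, 78, 79} × {η}, {79} × {ζ, η, θ}, {77, 78} × {ζ, η}, {77, 79} × {ζ, η}, {77, 78} × {ζ, η, θ}, {77, 79} × {ζ, η, θ}, {77, 78, 79} × {ζ, η}, {77, 78, 79} × {ζ, η, θ}}; |τ_{X×Y}| = 70.

Enumerate products U × V with U ∈ τ_X, V ∈ τ_Y (deduplicated):
  ∅ × ∅ = {} (∅)
  {77} × {ζ} = {(77,ζ)}
  {77} × {η} = {(77,η)}
  {79} × {ζ} = {(79,ζ)}
  {79} × {η} = {(79,η)}
  {77} × {ζ, η} = {(77,ζ), (77,η)}
  {77, 78} × {ζ} = {(77,ζ), (78,ζ)}
  {77, 79} × {ζ} = {(77,ζ), (79,ζ)}
  {77, 78} × {η} = {(77,η), (78,η)}
  {77, 79} × {η} = {(77,η), (79,η)}
  {79} × {ζ, η} = {(79,ζ), (79,η)}
  {77} × {ζ, η, θ} = {(77,ζ), (77,η), (77,θ)}
  {77, 78, 79} × {ζ} = {(77,ζ), (78,ζ), (79,ζ)}
  {77, 78, 79} × {η} = {(77,η), (78,η), (79,η)}
  {79} × {ζ, η, θ} = {(79,ζ), (79,η), (79,θ)}
  {77, 78} × {ζ, η} = {(77,ζ), (77,η), (78,ζ), (78,η)}
  {77, 79} × {ζ, η} = {(77,ζ), (77,η), (79,ζ), (79,η)}
  {77, 78} × {ζ, η, θ} = {(77,ζ), (77,η), (77,θ), (78,ζ), (78,η), (78,θ)}
  {77, 79} × {ζ, η, θ} = {(77,ζ), (77,η), (77,θ), (79,ζ), (79,η), (79,θ)}
  {77, 78, 79} × {ζ, η} = {(77,ζ), (77,η), (78,ζ), (78,η), (79,ζ), (79,η)}
  {77, 78, 79} × {ζ, η, θ} = {(77,ζ), (77,η), (77,θ), (78,ζ), (78,η), (78,θ), (79,ζ), (79,η), (79,θ)}
These 21 distinct sets form the basis B.
Close under arbitrary unions to get τ_{X×Y}; counting gives |τ_{X×Y}| = 70.


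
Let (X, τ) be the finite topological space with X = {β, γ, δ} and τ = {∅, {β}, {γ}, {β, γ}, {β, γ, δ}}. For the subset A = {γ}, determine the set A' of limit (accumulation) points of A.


A' = {δ}

For each x ∈ X, list the open sets U ∈ τ with x ∈ U, then check whether U ∩ (A ∖ {x}) ≠ ∅ for every such U.
  x = β: open {β} ∋ x has {β} ∩ (A ∖ {β}) = ∅, so x is NOT a limit point.
  x = γ: open {γ} ∋ x has {γ} ∩ (A ∖ {γ}) = ∅, so x is NOT a limit point.
  x = δ: opens ∋ x are {β, γ, δ}; each meets A ∖ {δ}, so x IS a limit point.
Collecting: A' = {δ}.


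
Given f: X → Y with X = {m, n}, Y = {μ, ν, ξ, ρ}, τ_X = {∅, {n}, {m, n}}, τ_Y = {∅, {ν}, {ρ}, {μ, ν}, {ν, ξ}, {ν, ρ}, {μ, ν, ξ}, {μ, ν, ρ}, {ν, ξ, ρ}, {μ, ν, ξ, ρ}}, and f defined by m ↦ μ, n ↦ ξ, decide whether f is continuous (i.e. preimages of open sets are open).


f is NOT continuous.

Compute f^{-1}(U) for each U ∈ τ_Y:
  U = ∅: f^{-1}(U) = ∅ ∈ τ_X ✓.
  U = {ν}: f^{-1}(U) = ∅ ∈ τ_X ✓.
  U = {ρ}: f^{-1}(U) = ∅ ∈ τ_X ✓.
  U = {μ, ν}: f^{-1}(U) = {m} ∉ τ_X ✗.
  U = {ν, ξ}: f^{-1}(U) = {n} ∈ τ_X ✓.
  U = {ν, ρ}: f^{-1}(U) = ∅ ∈ τ_X ✓.
  U = {μ, ν, ξ}: f^{-1}(U) = {m, n} ∈ τ_X ✓.
  U = {μ, ν, ρ}: f^{-1}(U) = {m} ∉ τ_X ✗.
  U = {ν, ξ, ρ}: f^{-1}(U) = {n} ∈ τ_X ✓.
  U = {μ, ν, ξ, ρ}: f^{-1}(U) = {m, n} ∈ τ_X ✓.
Found U = {μ, ν} with f^{-1}(U) = {m} not in τ_X. Therefore f is NOT continuous.


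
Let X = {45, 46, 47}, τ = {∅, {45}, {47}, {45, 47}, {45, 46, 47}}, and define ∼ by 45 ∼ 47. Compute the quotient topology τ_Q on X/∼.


X/∼ = {[45=47], [46]}; |τ_Q| = 3.

Equivalence classes: [45=47], [46].
Quotient map π: X → X/∼ sends 45 ↦ [45=47], 46 ↦ [46], 47 ↦ [45=47].
For each subset V ⊆ X/∼, compute π^{-1}(V) ⊆ X and check whether π^{-1}(V) ∈ τ. V is open in τ_Q iff π^{-1}(V) ∈ τ.
  V = {}: π^{-1}(V) = ∅ ∈ τ ✓.
  V = {[45=47]}: π^{-1}(V) = {45, 47} ∈ τ ✓.
  V = {[46]}: π^{-1}(V) = {46} ∉ τ ✗.
  V = {[45=47], [46]}: π^{-1}(V) = {45, 46, 47} ∈ τ ✓.
Open sets in the quotient: τ_Q = {{}, {[45=47]}, {[45=47], [46]}} (3 elements).


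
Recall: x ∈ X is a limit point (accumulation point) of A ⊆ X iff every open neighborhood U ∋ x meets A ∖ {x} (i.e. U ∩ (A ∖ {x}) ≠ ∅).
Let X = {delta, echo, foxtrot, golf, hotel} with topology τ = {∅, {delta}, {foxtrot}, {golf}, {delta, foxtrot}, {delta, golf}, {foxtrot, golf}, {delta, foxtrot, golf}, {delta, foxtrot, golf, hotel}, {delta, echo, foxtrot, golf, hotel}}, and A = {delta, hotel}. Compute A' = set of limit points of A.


A' = {echo, hotel}

For each x ∈ X, list the open sets U ∈ τ with x ∈ U, then check whether U ∩ (A ∖ {x}) ≠ ∅ for every such U.
  x = delta: open {delta} ∋ x has {delta} ∩ (A ∖ {delta}) = ∅, so x is NOT a limit point.
  x = echo: opens ∋ x are {delta, echo, foxtrot, golf, hotel}; each meets A ∖ {echo}, so x IS a limit point.
  x = foxtrot: open {foxtrot} ∋ x has {foxtrot} ∩ (A ∖ {foxtrot}) = ∅, so x is NOT a limit point.
  x = golf: open {golf} ∋ x has {golf} ∩ (A ∖ {golf}) = ∅, so x is NOT a limit point.
  x = hotel: opens ∋ x are {delta, foxtrot, golf, hotel}, {delta, echo, foxtrot, golf, hotel}; each meets A ∖ {hotel}, so x IS a limit point.
Collecting: A' = {echo, hotel}.


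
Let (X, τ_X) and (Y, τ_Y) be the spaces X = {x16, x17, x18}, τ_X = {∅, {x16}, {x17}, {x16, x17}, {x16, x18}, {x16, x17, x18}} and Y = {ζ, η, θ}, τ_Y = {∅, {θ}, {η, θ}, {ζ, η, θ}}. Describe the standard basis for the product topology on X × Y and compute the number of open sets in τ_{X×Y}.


Basis B = {∅ × ∅, {x16} × {θ}, {x17} × {θ}, {x16} × {η, θ}, {x16, x17} × {θ}, {x16, x18} × {θ}, {x17} × {η, θ}, {x16} × {ζ, η, θ}, {x16, x17, x18} × {θ}, {x17} × {ζ, η, θ}, {x16, x17} × {η, θ}, {x16, x18} × {η, θ}, {x16, x17} × {ζ, η, θ}, {x16, x18} × {ζ, η, θ}, {x16, x17, x18} × {η, θ}, {x16, x17, x18} × {ζ, η, θ}}; |τ_{X×Y}| = 40.

Enumerate products U × V with U ∈ τ_X, V ∈ τ_Y (deduplicated):
  ∅ × ∅ = {} (∅)
  {x16} × {θ} = {(x16,θ)}
  {x17} × {θ} = {(x17,θ)}
  {x16} × {η, θ} = {(x16,η), (x16,θ)}
  {x16, x17} × {θ} = {(x16,θ), (x17,θ)}
  {x16, x18} × {θ} = {(x16,θ), (x18,θ)}
  {x17} × {η, θ} = {(x17,η), (x17,θ)}
  {x16} × {ζ, η, θ} = {(x16,ζ), (x16,η), (x16,θ)}
  {x16, x17, x18} × {θ} = {(x16,θ), (x17,θ), (x18,θ)}
  {x17} × {ζ, η, θ} = {(x17,ζ), (x17,η), (x17,θ)}
  {x16, x17} × {η, θ} = {(x16,η), (x16,θ), (x17,η), (x17,θ)}
  {x16, x18} × {η, θ} = {(x16,η), (x16,θ), (x18,η), (x18,θ)}
  {x16, x17} × {ζ, η, θ} = {(x16,ζ), (x16,η), (x16,θ), (x17,ζ), (x17,η), (x17,θ)}
  {x16, x18} × {ζ, η, θ} = {(x16,ζ), (x16,η), (x16,θ), (x18,ζ), (x18,η), (x18,θ)}
  {x16, x17, x18} × {η, θ} = {(x16,η), (x16,θ), (x17,η), (x17,θ), (x18,η), (x18,θ)}
  {x16, x17, x18} × {ζ, η, θ} = {(x16,ζ), (x16,η), (x16,θ), (x17,ζ), (x17,η), (x17,θ), (x18,ζ), (x18,η), (x18,θ)}
These 16 distinct sets form the basis B.
Close under arbitrary unions to get τ_{X×Y}; counting gives |τ_{X×Y}| = 40.


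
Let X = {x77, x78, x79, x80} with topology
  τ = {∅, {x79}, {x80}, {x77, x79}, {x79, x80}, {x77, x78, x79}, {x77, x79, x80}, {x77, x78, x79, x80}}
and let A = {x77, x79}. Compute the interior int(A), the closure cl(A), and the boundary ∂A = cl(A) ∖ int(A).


int(A) = {x77, x79}, cl(A) = {x77, x78, x79}, ∂A = {x78}.

Closed sets in (X, τ) are complements of opens:
  closed(X, τ) = {∅, {x78}, {x80}, {x77, x78}, {x78, x80}, {x77, x78, x79}, {x77, x78, x80}, {x77, x78, x79, x80}}.
int(A) = ⋃ {U ∈ τ : U ⊆ A}. Opens contained in A: ∅, {x79}, {x77, x79}.
Taking the union of these: int(A) = {x77, x79}.
cl(A) = ⋂ {C closed : A ⊆ C}. Closed sets containing A: {x77, x78, x79}, {x77, x78, x79, x80}.
Intersecting these: cl(A) = {x77, x78, x79}.
∂A = cl(A) ∖ int(A) = {x77, x78, x79} ∖ {x77, x79} = {x78}.


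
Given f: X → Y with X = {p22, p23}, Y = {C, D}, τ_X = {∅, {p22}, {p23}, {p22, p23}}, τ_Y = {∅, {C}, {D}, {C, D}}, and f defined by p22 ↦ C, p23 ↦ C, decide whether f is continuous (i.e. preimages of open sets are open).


f IS continuous.

Compute f^{-1}(U) for each U ∈ τ_Y:
  U = ∅: f^{-1}(U) = ∅ ∈ τ_X ✓.
  U = {C}: f^{-1}(U) = {p22, p23} ∈ τ_X ✓.
  U = {D}: f^{-1}(U) = ∅ ∈ τ_X ✓.
  U = {C, D}: f^{-1}(U) = {p22, p23} ∈ τ_X ✓.
Every preimage lies in τ_X, so f IS continuous.


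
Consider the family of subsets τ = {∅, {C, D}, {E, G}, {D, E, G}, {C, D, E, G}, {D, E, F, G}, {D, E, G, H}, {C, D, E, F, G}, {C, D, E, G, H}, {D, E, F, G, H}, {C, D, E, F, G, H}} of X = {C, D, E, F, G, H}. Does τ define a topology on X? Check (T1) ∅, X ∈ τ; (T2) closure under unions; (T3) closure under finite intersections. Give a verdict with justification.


τ is NOT a topology on X.

Axiom (T1): ∅ ∈ τ? Yes; X ∈ τ? Yes.
Axiom (T2/T3): check pairwise unions and intersections of members of τ.
Counterexample for (T3): {C, D} ∩ {D, E, G} = {D} ∉ τ. Therefore τ is NOT a topology.


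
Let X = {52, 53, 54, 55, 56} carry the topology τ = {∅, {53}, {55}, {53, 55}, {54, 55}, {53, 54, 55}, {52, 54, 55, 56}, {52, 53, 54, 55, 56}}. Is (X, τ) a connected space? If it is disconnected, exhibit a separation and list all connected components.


(X, τ) is disconnected; components = [{53}, {52, 54, 55, 56}].

Find clopen sets (U ∈ τ with X ∖ U ∈ τ):
  U = ∅, X ∖ U = {52, 53, 54, 55, 56} — both open, so U is clopen.
  U = {53}, X ∖ U = {52, 54, 55, 56} — both open, so U is clopen.
  U = {52, 54, 55, 56}, X ∖ U = {53} — both open, so U is clopen.
  U = {52, 53, 54, 55, 56}, X ∖ U = ∅ — both open, so U is clopen.
Nontrivial clopen(s) exist: e.g. {53}. So (X, τ) is disconnected.
Compute connected components by grouping points that agree on all clopens:
  component: {53}
  component: {52, 54, 55, 56}


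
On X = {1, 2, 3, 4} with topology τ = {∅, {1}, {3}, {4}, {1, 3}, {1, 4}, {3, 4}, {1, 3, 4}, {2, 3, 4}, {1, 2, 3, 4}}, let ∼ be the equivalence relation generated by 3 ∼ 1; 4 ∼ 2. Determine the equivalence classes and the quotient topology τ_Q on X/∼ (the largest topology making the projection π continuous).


X/∼ = {[1=3], [2=4]}; |τ_Q| = 3.

Equivalence classes: [1=3], [2=4].
Quotient map π: X → X/∼ sends 1 ↦ [1=3], 2 ↦ [2=4], 3 ↦ [1=3], 4 ↦ [2=4].
For each subset V ⊆ X/∼, compute π^{-1}(V) ⊆ X and check whether π^{-1}(V) ∈ τ. V is open in τ_Q iff π^{-1}(V) ∈ τ.
  V = {}: π^{-1}(V) = ∅ ∈ τ ✓.
  V = {[1=3]}: π^{-1}(V) = {1, 3} ∈ τ ✓.
  V = {[2=4]}: π^{-1}(V) = {2, 4} ∉ τ ✗.
  V = {[1=3], [2=4]}: π^{-1}(V) = {1, 2, 3, 4} ∈ τ ✓.
Open sets in the quotient: τ_Q = {{}, {[1=3]}, {[1=3], [2=4]}} (3 elements).


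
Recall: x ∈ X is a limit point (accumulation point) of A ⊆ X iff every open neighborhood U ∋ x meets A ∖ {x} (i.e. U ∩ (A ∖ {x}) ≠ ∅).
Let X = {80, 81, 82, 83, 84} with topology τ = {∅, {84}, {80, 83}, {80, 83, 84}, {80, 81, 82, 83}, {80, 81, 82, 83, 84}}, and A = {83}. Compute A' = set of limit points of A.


A' = {80, 81, 82}

For each x ∈ X, list the open sets U ∈ τ with x ∈ U, then check whether U ∩ (A ∖ {x}) ≠ ∅ for every such U.
  x = 80: opens ∋ x are {80, 83}, {80, 83, 84}, {80, 81, 82, 83}, {80, 81, 82, 83, 84}; each meets A ∖ {80}, so x IS a limit point.
  x = 81: opens ∋ x are {80, 81, 82, 83}, {80, 81, 82, 83, 84}; each meets A ∖ {81}, so x IS a limit point.
  x = 82: opens ∋ x are {80, 81, 82, 83}, {80, 81, 82, 83, 84}; each meets A ∖ {82}, so x IS a limit point.
  x = 83: open {80, 83} ∋ x has {80, 83} ∩ (A ∖ {83}) = ∅, so x is NOT a limit point.
  x = 84: open {84} ∋ x has {84} ∩ (A ∖ {84}) = ∅, so x is NOT a limit point.
Collecting: A' = {80, 81, 82}.


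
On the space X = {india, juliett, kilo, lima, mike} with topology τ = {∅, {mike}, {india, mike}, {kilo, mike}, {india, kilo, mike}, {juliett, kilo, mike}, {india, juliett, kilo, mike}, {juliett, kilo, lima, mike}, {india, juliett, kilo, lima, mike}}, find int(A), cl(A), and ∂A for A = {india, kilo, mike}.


int(A) = {india, kilo, mike}, cl(A) = {india, juliett, kilo, lima, mike}, ∂A = {juliett, lima}.

Closed sets in (X, τ) are complements of opens:
  closed(X, τ) = {∅, {india}, {lima}, {india, lima}, {juliett, lima}, {india, juliett, lima}, {juliett, kilo, lima}, {india, juliett, kilo, lima}, {india, juliett, kilo, lima, mike}}.
int(A) = ⋃ {U ∈ τ : U ⊆ A}. Opens contained in A: ∅, {mike}, {india, mike}, {kilo, mike}, {india, kilo, mike}.
Taking the union of these: int(A) = {india, kilo, mike}.
cl(A) = ⋂ {C closed : A ⊆ C}. Closed sets containing A: {india, juliett, kilo, lima, mike}.
Intersecting these: cl(A) = {india, juliett, kilo, lima, mike}.
∂A = cl(A) ∖ int(A) = {india, juliett, kilo, lima, mike} ∖ {india, kilo, mike} = {juliett, lima}.


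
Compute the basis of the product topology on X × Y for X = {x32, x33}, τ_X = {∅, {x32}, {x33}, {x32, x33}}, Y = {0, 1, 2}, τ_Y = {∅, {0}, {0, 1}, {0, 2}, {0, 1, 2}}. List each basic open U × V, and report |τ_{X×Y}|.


Basis B = {∅ × ∅, {x32} × {0}, {x33} × {0}, {x32} × {0, 1}, {x32} × {0, 2}, {x32, x33} × {0}, {x33} × {0, 1}, {x33} × {0, 2}, {x32} × {0, 1, 2}, {x33} × {0, 1, 2}, {x32, x33} × {0, 1}, {x32, x33} × {0, 2}, {x32, x33} × {0, 1, 2}}; |τ_{X×Y}| = 25.

Enumerate products U × V with U ∈ τ_X, V ∈ τ_Y (deduplicated):
  ∅ × ∅ = {} (∅)
  {x32} × {0} = {(x32,0)}
  {x33} × {0} = {(x33,0)}
  {x32} × {0, 1} = {(x32,0), (x32,1)}
  {x32} × {0, 2} = {(x32,0), (x32,2)}
  {x32, x33} × {0} = {(x32,0), (x33,0)}
  {x33} × {0, 1} = {(x33,0), (x33,1)}
  {x33} × {0, 2} = {(x33,0), (x33,2)}
  {x32} × {0, 1, 2} = {(x32,0), (x32,1), (x32,2)}
  {x33} × {0, 1, 2} = {(x33,0), (x33,1), (x33,2)}
  {x32, x33} × {0, 1} = {(x32,0), (x32,1), (x33,0), (x33,1)}
  {x32, x33} × {0, 2} = {(x32,0), (x32,2), (x33,0), (x33,2)}
  {x32, x33} × {0, 1, 2} = {(x32,0), (x32,1), (x32,2), (x33,0), (x33,1), (x33,2)}
These 13 distinct sets form the basis B.
Close under arbitrary unions to get τ_{X×Y}; counting gives |τ_{X×Y}| = 25.


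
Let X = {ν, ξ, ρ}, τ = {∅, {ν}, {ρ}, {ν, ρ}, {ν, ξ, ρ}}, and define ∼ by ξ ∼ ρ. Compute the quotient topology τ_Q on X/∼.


X/∼ = {[ν], [ξ=ρ]}; |τ_Q| = 3.

Equivalence classes: [ν], [ξ=ρ].
Quotient map π: X → X/∼ sends ν ↦ [ν], ξ ↦ [ξ=ρ], ρ ↦ [ξ=ρ].
For each subset V ⊆ X/∼, compute π^{-1}(V) ⊆ X and check whether π^{-1}(V) ∈ τ. V is open in τ_Q iff π^{-1}(V) ∈ τ.
  V = {}: π^{-1}(V) = ∅ ∈ τ ✓.
  V = {[ν]}: π^{-1}(V) = {ν} ∈ τ ✓.
  V = {[ξ=ρ]}: π^{-1}(V) = {ξ, ρ} ∉ τ ✗.
  V = {[ν], [ξ=ρ]}: π^{-1}(V) = {ν, ξ, ρ} ∈ τ ✓.
Open sets in the quotient: τ_Q = {{}, {[ν]}, {[ν], [ξ=ρ]}} (3 elements).


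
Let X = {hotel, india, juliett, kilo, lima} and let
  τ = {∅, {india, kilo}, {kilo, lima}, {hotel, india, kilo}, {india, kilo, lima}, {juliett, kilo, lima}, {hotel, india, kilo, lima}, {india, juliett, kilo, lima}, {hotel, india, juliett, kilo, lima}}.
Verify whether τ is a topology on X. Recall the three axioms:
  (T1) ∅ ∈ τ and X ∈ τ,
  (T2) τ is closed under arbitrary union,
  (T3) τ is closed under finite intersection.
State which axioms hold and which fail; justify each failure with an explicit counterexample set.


τ is NOT a topology on X.

Axiom (T1): ∅ ∈ τ? Yes; X ∈ τ? Yes.
Axiom (T2/T3): check pairwise unions and intersections of members of τ.
Counterexample for (T3): {india, kilo} ∩ {kilo, lima} = {kilo} ∉ τ. Therefore τ is NOT a topology.


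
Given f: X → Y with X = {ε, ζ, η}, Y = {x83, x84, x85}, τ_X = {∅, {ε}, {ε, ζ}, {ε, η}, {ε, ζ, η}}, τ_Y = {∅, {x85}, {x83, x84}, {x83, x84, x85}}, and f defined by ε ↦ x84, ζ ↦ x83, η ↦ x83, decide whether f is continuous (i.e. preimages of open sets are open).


f IS continuous.

Compute f^{-1}(U) for each U ∈ τ_Y:
  U = ∅: f^{-1}(U) = ∅ ∈ τ_X ✓.
  U = {x85}: f^{-1}(U) = ∅ ∈ τ_X ✓.
  U = {x83, x84}: f^{-1}(U) = {ε, ζ, η} ∈ τ_X ✓.
  U = {x83, x84, x85}: f^{-1}(U) = {ε, ζ, η} ∈ τ_X ✓.
Every preimage lies in τ_X, so f IS continuous.


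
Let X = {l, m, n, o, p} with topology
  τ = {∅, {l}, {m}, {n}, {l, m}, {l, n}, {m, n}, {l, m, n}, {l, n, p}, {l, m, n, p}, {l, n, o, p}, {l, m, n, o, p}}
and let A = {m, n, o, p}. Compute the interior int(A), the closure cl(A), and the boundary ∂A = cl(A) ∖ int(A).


int(A) = {m, n}, cl(A) = {m, n, o, p}, ∂A = {o, p}.

Closed sets in (X, τ) are complements of opens:
  closed(X, τ) = {∅, {m}, {o}, {m, o}, {o, p}, {l, o, p}, {m, o, p}, {n, o, p}, {l, m, o, p}, {l, n, o, p}, {m, n, o, p}, {l, m, n, o, p}}.
int(A) = ⋃ {U ∈ τ : U ⊆ A}. Opens contained in A: ∅, {m}, {n}, {m, n}.
Taking the union of these: int(A) = {m, n}.
cl(A) = ⋂ {C closed : A ⊆ C}. Closed sets containing A: {m, n, o, p}, {l, m, n, o, p}.
Intersecting these: cl(A) = {m, n, o, p}.
∂A = cl(A) ∖ int(A) = {m, n, o, p} ∖ {m, n} = {o, p}.


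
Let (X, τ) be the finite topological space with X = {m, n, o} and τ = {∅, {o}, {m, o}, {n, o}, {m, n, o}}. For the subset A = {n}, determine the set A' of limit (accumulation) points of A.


A' = ∅

For each x ∈ X, list the open sets U ∈ τ with x ∈ U, then check whether U ∩ (A ∖ {x}) ≠ ∅ for every such U.
  x = m: open {m, o} ∋ x has {m, o} ∩ (A ∖ {m}) = ∅, so x is NOT a limit point.
  x = n: open {n, o} ∋ x has {n, o} ∩ (A ∖ {n}) = ∅, so x is NOT a limit point.
  x = o: open {o} ∋ x has {o} ∩ (A ∖ {o}) = ∅, so x is NOT a limit point.
Collecting: A' = ∅.


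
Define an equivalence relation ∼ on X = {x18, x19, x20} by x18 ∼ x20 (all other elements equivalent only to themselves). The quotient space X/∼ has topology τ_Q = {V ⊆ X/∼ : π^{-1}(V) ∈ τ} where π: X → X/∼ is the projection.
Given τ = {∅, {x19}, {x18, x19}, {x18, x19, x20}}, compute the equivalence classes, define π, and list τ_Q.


X/∼ = {[x18=x20], [x19]}; |τ_Q| = 3.

Equivalence classes: [x18=x20], [x19].
Quotient map π: X → X/∼ sends x18 ↦ [x18=x20], x19 ↦ [x19], x20 ↦ [x18=x20].
For each subset V ⊆ X/∼, compute π^{-1}(V) ⊆ X and check whether π^{-1}(V) ∈ τ. V is open in τ_Q iff π^{-1}(V) ∈ τ.
  V = {}: π^{-1}(V) = ∅ ∈ τ ✓.
  V = {[x18=x20]}: π^{-1}(V) = {x18, x20} ∉ τ ✗.
  V = {[x19]}: π^{-1}(V) = {x19} ∈ τ ✓.
  V = {[x18=x20], [x19]}: π^{-1}(V) = {x18, x19, x20} ∈ τ ✓.
Open sets in the quotient: τ_Q = {{}, {[x19]}, {[x18=x20], [x19]}} (3 elements).


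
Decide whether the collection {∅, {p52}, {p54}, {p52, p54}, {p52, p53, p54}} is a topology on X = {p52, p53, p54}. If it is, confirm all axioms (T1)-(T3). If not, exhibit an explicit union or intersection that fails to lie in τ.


τ IS a topology on X.

Axiom (T1): ∅ ∈ τ? Yes; X ∈ τ? Yes.
Axiom (T2/T3): check pairwise unions and intersections of members of τ.
All pairwise intersections and unions checked — each lies in τ. Therefore τ satisfies (T1), (T2), (T3): it IS a topology on X.


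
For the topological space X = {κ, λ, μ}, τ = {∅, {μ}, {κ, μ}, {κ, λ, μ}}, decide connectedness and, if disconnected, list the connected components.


(X, τ) is connected.

Find clopen sets (U ∈ τ with X ∖ U ∈ τ):
  U = ∅, X ∖ U = {κ, λ, μ} — both open, so U is clopen.
  U = {κ, λ, μ}, X ∖ U = ∅ — both open, so U is clopen.
Only trivial clopens (∅ and X) exist, so (X, τ) is connected.
Compute connected components by grouping points that agree on all clopens:
  component: {κ, λ, μ}


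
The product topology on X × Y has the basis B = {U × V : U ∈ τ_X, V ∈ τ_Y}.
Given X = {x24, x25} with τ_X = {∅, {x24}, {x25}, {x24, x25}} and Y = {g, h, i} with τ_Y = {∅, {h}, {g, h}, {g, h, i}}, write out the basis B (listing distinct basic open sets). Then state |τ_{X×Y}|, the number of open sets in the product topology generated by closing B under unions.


Basis B = {∅ × ∅, {x24} × {h}, {x25} × {h}, {x24} × {g, h}, {x24, x25} × {h}, {x25} × {g, h}, {x24} × {g, h, i}, {x25} × {g, h, i}, {x24, x25} × {g, h}, {x24, x25} × {g, h, i}}; |τ_{X×Y}| = 16.

Enumerate products U × V with U ∈ τ_X, V ∈ τ_Y (deduplicated):
  ∅ × ∅ = {} (∅)
  {x24} × {h} = {(x24,h)}
  {x25} × {h} = {(x25,h)}
  {x24} × {g, h} = {(x24,g), (x24,h)}
  {x24, x25} × {h} = {(x24,h), (x25,h)}
  {x25} × {g, h} = {(x25,g), (x25,h)}
  {x24} × {g, h, i} = {(x24,g), (x24,h), (x24,i)}
  {x25} × {g, h, i} = {(x25,g), (x25,h), (x25,i)}
  {x24, x25} × {g, h} = {(x24,g), (x24,h), (x25,g), (x25,h)}
  {x24, x25} × {g, h, i} = {(x24,g), (x24,h), (x24,i), (x25,g), (x25,h), (x25,i)}
These 10 distinct sets form the basis B.
Close under arbitrary unions to get τ_{X×Y}; counting gives |τ_{X×Y}| = 16.


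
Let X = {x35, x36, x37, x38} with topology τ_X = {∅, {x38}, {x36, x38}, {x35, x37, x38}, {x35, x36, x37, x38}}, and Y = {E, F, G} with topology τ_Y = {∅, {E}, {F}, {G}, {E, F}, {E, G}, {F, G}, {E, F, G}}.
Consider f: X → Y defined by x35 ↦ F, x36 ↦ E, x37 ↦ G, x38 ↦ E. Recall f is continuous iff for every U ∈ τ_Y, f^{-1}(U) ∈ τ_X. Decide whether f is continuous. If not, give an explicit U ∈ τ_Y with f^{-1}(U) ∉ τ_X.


f is NOT continuous.

Compute f^{-1}(U) for each U ∈ τ_Y:
  U = ∅: f^{-1}(U) = ∅ ∈ τ_X ✓.
  U = {E}: f^{-1}(U) = {x36, x38} ∈ τ_X ✓.
  U = {F}: f^{-1}(U) = {x35} ∉ τ_X ✗.
  U = {G}: f^{-1}(U) = {x37} ∉ τ_X ✗.
  U = {E, F}: f^{-1}(U) = {x35, x36, x38} ∉ τ_X ✗.
  U = {E, G}: f^{-1}(U) = {x36, x37, x38} ∉ τ_X ✗.
  U = {F, G}: f^{-1}(U) = {x35, x37} ∉ τ_X ✗.
  U = {E, F, G}: f^{-1}(U) = {x35, x36, x37, x38} ∈ τ_X ✓.
Found U = {F} with f^{-1}(U) = {x35} not in τ_X. Therefore f is NOT continuous.


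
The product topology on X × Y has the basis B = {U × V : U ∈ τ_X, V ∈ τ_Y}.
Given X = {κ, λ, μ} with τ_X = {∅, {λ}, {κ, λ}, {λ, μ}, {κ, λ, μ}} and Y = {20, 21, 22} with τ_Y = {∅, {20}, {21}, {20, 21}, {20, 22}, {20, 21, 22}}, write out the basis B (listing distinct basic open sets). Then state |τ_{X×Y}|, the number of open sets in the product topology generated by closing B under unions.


Basis B = {∅ × ∅, {λ} × {20}, {λ} × {21}, {κ, λ} × {20}, {κ, λ} × {21}, {λ} × {20, 21}, {λ} × {20, 22}, {λ, μ} × {20}, {λ, μ} × {21}, {κ, λ, μ} × {20}, {κ, λ, μ} × {21}, {λ} × {20, 21, 22}, {κ, λ} × {20, 21}, {κ, λ} × {20, 22}, {λ, μ} × {20, 21}, {λ, μ} × {20, 22}, {κ, λ} × {20, 21, 22}, {κ, λ, μ} × {20, 21}, {κ, λ, μ} × {20, 22}, {λ, μ} × {20, 21, 22}, {κ, λ, μ} × {20, 21, 22}}; |τ_{X×Y}| = 70.

Enumerate products U × V with U ∈ τ_X, V ∈ τ_Y (deduplicated):
  ∅ × ∅ = {} (∅)
  {λ} × {20} = {(λ,20)}
  {λ} × {21} = {(λ,21)}
  {κ, λ} × {20} = {(κ,20), (λ,20)}
  {κ, λ} × {21} = {(κ,21), (λ,21)}
  {λ} × {20, 21} = {(λ,20), (λ,21)}
  {λ} × {20, 22} = {(λ,20), (λ,22)}
  {λ, μ} × {20} = {(λ,20), (μ,20)}
  {λ, μ} × {21} = {(λ,21), (μ,21)}
  {κ, λ, μ} × {20} = {(κ,20), (λ,20), (μ,20)}
  {κ, λ, μ} × {21} = {(κ,21), (λ,21), (μ,21)}
  {λ} × {20, 21, 22} = {(λ,20), (λ,21), (λ,22)}
  {κ, λ} × {20, 21} = {(κ,20), (κ,21), (λ,20), (λ,21)}
  {κ, λ} × {20, 22} = {(κ,20), (κ,22), (λ,20), (λ,22)}
  {λ, μ} × {20, 21} = {(λ,20), (λ,21), (μ,20), (μ,21)}
  {λ, μ} × {20, 22} = {(λ,20), (λ,22), (μ,20), (μ,22)}
  {κ, λ} × {20, 21, 22} = {(κ,20), (κ,21), (κ,22), (λ,20), (λ,21), (λ,22)}
  {κ, λ, μ} × {20, 21} = {(κ,20), (κ,21), (λ,20), (λ,21), (μ,20), (μ,21)}
  {κ, λ, μ} × {20, 22} = {(κ,20), (κ,22), (λ,20), (λ,22), (μ,20), (μ,22)}
  {λ, μ} × {20, 21, 22} = {(λ,20), (λ,21), (λ,22), (μ,20), (μ,21), (μ,22)}
  {κ, λ, μ} × {20, 21, 22} = {(κ,20), (κ,21), (κ,22), (λ,20), (λ,21), (λ,22), (μ,20), (μ,21), (μ,22)}
These 21 distinct sets form the basis B.
Close under arbitrary unions to get τ_{X×Y}; counting gives |τ_{X×Y}| = 70.


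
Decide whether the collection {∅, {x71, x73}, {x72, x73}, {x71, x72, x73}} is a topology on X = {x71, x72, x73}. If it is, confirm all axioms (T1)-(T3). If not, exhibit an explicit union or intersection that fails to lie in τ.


τ is NOT a topology on X.

Axiom (T1): ∅ ∈ τ? Yes; X ∈ τ? Yes.
Axiom (T2/T3): check pairwise unions and intersections of members of τ.
Counterexample for (T3): {x71, x73} ∩ {x72, x73} = {x73} ∉ τ. Therefore τ is NOT a topology.


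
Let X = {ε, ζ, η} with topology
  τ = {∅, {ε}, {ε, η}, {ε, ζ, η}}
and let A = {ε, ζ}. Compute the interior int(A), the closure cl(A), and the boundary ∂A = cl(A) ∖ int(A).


int(A) = {ε}, cl(A) = {ε, ζ, η}, ∂A = {ζ, η}.

Closed sets in (X, τ) are complements of opens:
  closed(X, τ) = {∅, {ζ}, {ζ, η}, {ε, ζ, η}}.
int(A) = ⋃ {U ∈ τ : U ⊆ A}. Opens contained in A: ∅, {ε}.
Taking the union of these: int(A) = {ε}.
cl(A) = ⋂ {C closed : A ⊆ C}. Closed sets containing A: {ε, ζ, η}.
Intersecting these: cl(A) = {ε, ζ, η}.
∂A = cl(A) ∖ int(A) = {ε, ζ, η} ∖ {ε} = {ζ, η}.
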